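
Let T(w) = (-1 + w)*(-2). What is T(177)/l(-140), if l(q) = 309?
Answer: -352/309 ≈ -1.1392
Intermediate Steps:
T(w) = 2 - 2*w
T(177)/l(-140) = (2 - 2*177)/309 = (2 - 354)*(1/309) = -352*1/309 = -352/309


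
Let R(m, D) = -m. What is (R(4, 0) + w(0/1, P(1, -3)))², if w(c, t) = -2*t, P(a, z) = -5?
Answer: 36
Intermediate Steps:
(R(4, 0) + w(0/1, P(1, -3)))² = (-1*4 - 2*(-5))² = (-4 + 10)² = 6² = 36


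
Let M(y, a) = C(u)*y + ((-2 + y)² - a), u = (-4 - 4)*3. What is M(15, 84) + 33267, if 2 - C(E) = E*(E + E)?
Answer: 16102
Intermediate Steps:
u = -24 (u = -8*3 = -24)
C(E) = 2 - 2*E² (C(E) = 2 - E*(E + E) = 2 - E*2*E = 2 - 2*E²)
M(y, a) = (-2 + y)² - a - 1150*y (M(y, a) = (2 - 2*(-24)²)*y + ((-2 + y)² - a) = (2 - 2*576)*y + ((-2 + y)² - a) = (2 - 1152)*y + ((-2 + y)² - a) = -1150*y + ((-2 + y)² - a) = (-2 + y)² - a - 1150*y)
M(15, 84) + 33267 = ((-2 + 15)² - 1*84 - 1150*15) + 33267 = (13² - 84 - 17250) + 33267 = (169 - 84 - 17250) + 33267 = -17165 + 33267 = 16102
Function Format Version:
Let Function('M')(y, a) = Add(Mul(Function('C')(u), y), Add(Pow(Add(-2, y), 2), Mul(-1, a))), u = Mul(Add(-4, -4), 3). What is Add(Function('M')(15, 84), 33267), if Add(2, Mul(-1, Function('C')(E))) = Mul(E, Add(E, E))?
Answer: 16102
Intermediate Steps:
u = -24 (u = Mul(-8, 3) = -24)
Function('C')(E) = Add(2, Mul(-2, Pow(E, 2))) (Function('C')(E) = Add(2, Mul(-1, Mul(E, Add(E, E)))) = Add(2, Mul(-1, Mul(E, Mul(2, E)))) = Add(2, Mul(-1, Mul(2, Pow(E, 2)))) = Add(2, Mul(-2, Pow(E, 2))))
Function('M')(y, a) = Add(Pow(Add(-2, y), 2), Mul(-1, a), Mul(-1150, y)) (Function('M')(y, a) = Add(Mul(Add(2, Mul(-2, Pow(-24, 2))), y), Add(Pow(Add(-2, y), 2), Mul(-1, a))) = Add(Mul(Add(2, Mul(-2, 576)), y), Add(Pow(Add(-2, y), 2), Mul(-1, a))) = Add(Mul(Add(2, -1152), y), Add(Pow(Add(-2, y), 2), Mul(-1, a))) = Add(Mul(-1150, y), Add(Pow(Add(-2, y), 2), Mul(-1, a))) = Add(Pow(Add(-2, y), 2), Mul(-1, a), Mul(-1150, y)))
Add(Function('M')(15, 84), 33267) = Add(Add(Pow(Add(-2, 15), 2), Mul(-1, 84), Mul(-1150, 15)), 33267) = Add(Add(Pow(13, 2), -84, -17250), 33267) = Add(Add(169, -84, -17250), 33267) = Add(-17165, 33267) = 16102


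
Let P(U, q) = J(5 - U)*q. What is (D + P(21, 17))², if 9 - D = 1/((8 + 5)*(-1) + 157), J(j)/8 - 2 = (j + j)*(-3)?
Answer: 3688423957729/20736 ≈ 1.7788e+8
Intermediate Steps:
J(j) = 16 - 48*j (J(j) = 16 + 8*((j + j)*(-3)) = 16 + 8*((2*j)*(-3)) = 16 + 8*(-6*j) = 16 - 48*j)
P(U, q) = q*(-224 + 48*U) (P(U, q) = (16 - 48*(5 - U))*q = (16 + (-240 + 48*U))*q = (-224 + 48*U)*q = q*(-224 + 48*U))
D = 1295/144 (D = 9 - 1/((8 + 5)*(-1) + 157) = 9 - 1/(13*(-1) + 157) = 9 - 1/(-13 + 157) = 9 - 1/144 = 1295/144 ≈ 8.9931)
(D + P(21, 17))² = (1295/144 + 16*17*(-14 + 3*21))² = (1295/144 + 16*17*(-14 + 63))² = (1295/144 + 16*17*49)² = (1295/144 + 13328)² = (1920527/144)² = 3688423957729/20736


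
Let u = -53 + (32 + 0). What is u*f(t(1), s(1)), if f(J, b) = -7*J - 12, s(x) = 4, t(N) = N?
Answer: 399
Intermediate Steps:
f(J, b) = -12 - 7*J
u = -21 (u = -53 + 32 = -21)
u*f(t(1), s(1)) = -21*(-12 - 7*1) = -21*(-12 - 7) = -21*(-19) = 399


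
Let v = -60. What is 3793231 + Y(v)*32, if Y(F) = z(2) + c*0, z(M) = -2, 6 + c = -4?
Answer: 3793167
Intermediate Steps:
c = -10 (c = -6 - 4 = -10)
Y(F) = -2 (Y(F) = -2 - 10*0 = -2 + 0 = -2)
3793231 + Y(v)*32 = 3793231 - 2*32 = 3793231 - 64 = 3793167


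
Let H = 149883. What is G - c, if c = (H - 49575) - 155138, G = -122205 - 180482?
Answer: -247857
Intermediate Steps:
G = -302687
c = -54830 (c = (149883 - 49575) - 155138 = 100308 - 155138 = -54830)
G - c = -302687 - 1*(-54830) = -302687 + 54830 = -247857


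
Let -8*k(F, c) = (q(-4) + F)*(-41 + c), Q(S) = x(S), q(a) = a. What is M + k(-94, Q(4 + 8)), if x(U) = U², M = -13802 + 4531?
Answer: -32037/4 ≈ -8009.3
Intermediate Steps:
M = -9271
Q(S) = S²
k(F, c) = -(-41 + c)*(-4 + F)/8 (k(F, c) = -(-4 + F)*(-41 + c)/8 = -(-41 + c)*(-4 + F)/8)
M + k(-94, Q(4 + 8)) = -9271 + (-41/2 + (4 + 8)²/2 + (41/8)*(-94) - ⅛*(-94)*(4 + 8)²) = -9271 + (-41/2 + (½)*12² - 1927/4 - ⅛*(-94)*12²) = -9271 + (-41/2 + (½)*144 - 1927/4 - ⅛*(-94)*144) = -9271 + (-41/2 + 72 - 1927/4 + 1692) = -9271 + 5047/4 = -32037/4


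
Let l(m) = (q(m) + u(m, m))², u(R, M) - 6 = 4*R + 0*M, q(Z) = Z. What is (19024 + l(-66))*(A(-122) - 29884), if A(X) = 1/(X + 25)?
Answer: -359444876000/97 ≈ -3.7056e+9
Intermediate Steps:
A(X) = 1/(25 + X)
u(R, M) = 6 + 4*R (u(R, M) = 6 + (4*R + 0*M) = 6 + (4*R + 0) = 6 + 4*R)
l(m) = (6 + 5*m)² (l(m) = (m + (6 + 4*m))² = (6 + 5*m)²)
(19024 + l(-66))*(A(-122) - 29884) = (19024 + (6 + 5*(-66))²)*(1/(25 - 122) - 29884) = (19024 + (6 - 330)²)*(1/(-97) - 29884) = (19024 + (-324)²)*(-1/97 - 29884) = (19024 + 104976)*(-2898749/97) = 124000*(-2898749/97) = -359444876000/97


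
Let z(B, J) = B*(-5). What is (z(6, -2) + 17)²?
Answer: 169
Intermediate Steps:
z(B, J) = -5*B
(z(6, -2) + 17)² = (-5*6 + 17)² = (-30 + 17)² = (-13)² = 169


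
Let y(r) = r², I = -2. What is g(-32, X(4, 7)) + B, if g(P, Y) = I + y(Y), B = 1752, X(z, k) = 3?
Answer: 1759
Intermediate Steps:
g(P, Y) = -2 + Y²
g(-32, X(4, 7)) + B = (-2 + 3²) + 1752 = (-2 + 9) + 1752 = 7 + 1752 = 1759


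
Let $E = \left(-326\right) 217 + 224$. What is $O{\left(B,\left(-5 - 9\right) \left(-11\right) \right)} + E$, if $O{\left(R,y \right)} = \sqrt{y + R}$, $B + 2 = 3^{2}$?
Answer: $-70518 + \sqrt{161} \approx -70505.0$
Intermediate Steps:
$B = 7$ ($B = -2 + 3^{2} = -2 + 9 = 7$)
$E = -70518$ ($E = -70742 + 224 = -70518$)
$O{\left(R,y \right)} = \sqrt{R + y}$
$O{\left(B,\left(-5 - 9\right) \left(-11\right) \right)} + E = \sqrt{7 + \left(-5 - 9\right) \left(-11\right)} - 70518 = \sqrt{7 - -154} - 70518 = \sqrt{7 + 154} - 70518 = \sqrt{161} - 70518 = -70518 + \sqrt{161}$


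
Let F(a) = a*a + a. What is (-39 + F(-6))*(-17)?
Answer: 153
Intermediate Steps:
F(a) = a + a² (F(a) = a² + a = a + a²)
(-39 + F(-6))*(-17) = (-39 - 6*(1 - 6))*(-17) = (-39 - 6*(-5))*(-17) = (-39 + 30)*(-17) = -9*(-17) = 153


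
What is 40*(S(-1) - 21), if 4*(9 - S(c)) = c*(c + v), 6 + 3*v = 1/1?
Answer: -1520/3 ≈ -506.67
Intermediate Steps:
v = -5/3 (v = -2 + (1/3)/1 = -2 + (1/3)*1 = -2 + 1/3 = -5/3 ≈ -1.6667)
S(c) = 9 - c*(-5/3 + c)/4 (S(c) = 9 - c*(c - 5/3)/4 = 9 - c*(-5/3 + c)/4)
40*(S(-1) - 21) = 40*((9 - 1/4*(-1)**2 + (5/12)*(-1)) - 21) = 40*((9 - 1/4*1 - 5/12) - 21) = 40*((9 - 1/4 - 5/12) - 21) = 40*(25/3 - 21) = 40*(-38/3) = -1520/3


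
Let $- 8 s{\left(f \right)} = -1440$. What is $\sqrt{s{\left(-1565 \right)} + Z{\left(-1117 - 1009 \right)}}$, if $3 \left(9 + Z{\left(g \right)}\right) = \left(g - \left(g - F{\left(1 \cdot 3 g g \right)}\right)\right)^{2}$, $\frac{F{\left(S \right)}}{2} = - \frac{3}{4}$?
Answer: $\frac{\sqrt{687}}{2} \approx 13.105$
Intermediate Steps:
$s{\left(f \right)} = 180$ ($s{\left(f \right)} = \left(- \frac{1}{8}\right) \left(-1440\right) = 180$)
$F{\left(S \right)} = - \frac{3}{2}$ ($F{\left(S \right)} = 2 \left(- \frac{3}{4}\right) = - \frac{3}{2}$)
$Z{\left(g \right)} = - \frac{33}{4}$ ($Z{\left(g \right)} = -9 + \frac{\left(g - \left(\frac{3}{2} + g\right)\right)^{2}}{3} = -9 + \frac{\left(- \frac{3}{2}\right)^{2}}{3} = -9 + \frac{1}{3} \cdot \frac{9}{4} = -9 + \frac{3}{4} = - \frac{33}{4}$)
$\sqrt{s{\left(-1565 \right)} + Z{\left(-1117 - 1009 \right)}} = \sqrt{180 - \frac{33}{4}} = \sqrt{\frac{687}{4}} = \frac{\sqrt{687}}{2}$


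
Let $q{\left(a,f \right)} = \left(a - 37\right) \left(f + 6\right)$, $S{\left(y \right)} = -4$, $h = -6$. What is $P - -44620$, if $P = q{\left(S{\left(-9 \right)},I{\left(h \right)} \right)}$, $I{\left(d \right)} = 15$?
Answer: $43759$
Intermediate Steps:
$q{\left(a,f \right)} = \left(-37 + a\right) \left(6 + f\right)$
$P = -861$ ($P = -222 - 555 + 6 \left(-4\right) - 60 = -222 - 555 - 24 - 60 = -861$)
$P - -44620 = -861 - -44620 = -861 + 44620 = 43759$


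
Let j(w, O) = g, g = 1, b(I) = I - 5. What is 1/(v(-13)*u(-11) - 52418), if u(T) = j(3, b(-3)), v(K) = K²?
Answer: -1/52249 ≈ -1.9139e-5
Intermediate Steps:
b(I) = -5 + I
j(w, O) = 1
u(T) = 1
1/(v(-13)*u(-11) - 52418) = 1/((-13)²*1 - 52418) = 1/(169*1 - 52418) = 1/(169 - 52418) = 1/(-52249) = -1/52249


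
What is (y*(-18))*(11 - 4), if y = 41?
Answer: -5166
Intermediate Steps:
(y*(-18))*(11 - 4) = (41*(-18))*(11 - 4) = -738*7 = -5166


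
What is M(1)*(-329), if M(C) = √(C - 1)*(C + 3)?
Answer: 0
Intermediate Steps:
M(C) = √(-1 + C)*(3 + C)
M(1)*(-329) = (√(-1 + 1)*(3 + 1))*(-329) = (√0*4)*(-329) = (0*4)*(-329) = 0*(-329) = 0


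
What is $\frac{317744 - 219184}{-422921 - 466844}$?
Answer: $- \frac{19712}{177953} \approx -0.11077$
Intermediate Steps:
$\frac{317744 - 219184}{-422921 - 466844} = \frac{98560}{-889765} = 98560 \left(- \frac{1}{889765}\right) = - \frac{19712}{177953}$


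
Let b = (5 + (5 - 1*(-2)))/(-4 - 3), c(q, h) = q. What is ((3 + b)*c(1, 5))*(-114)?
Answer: -1026/7 ≈ -146.57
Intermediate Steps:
b = -12/7 (b = (5 + (5 + 2))/(-7) = (5 + 7)*(-1/7) = 12*(-1/7) = -12/7 ≈ -1.7143)
((3 + b)*c(1, 5))*(-114) = ((3 - 12/7)*1)*(-114) = ((9/7)*1)*(-114) = (9/7)*(-114) = -1026/7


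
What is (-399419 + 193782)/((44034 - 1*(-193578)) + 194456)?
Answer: -205637/432068 ≈ -0.47594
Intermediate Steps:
(-399419 + 193782)/((44034 - 1*(-193578)) + 194456) = -205637/((44034 + 193578) + 194456) = -205637/(237612 + 194456) = -205637/432068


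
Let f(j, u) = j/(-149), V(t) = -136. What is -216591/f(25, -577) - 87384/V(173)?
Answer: 548898078/425 ≈ 1.2915e+6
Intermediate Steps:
f(j, u) = -j/149 (f(j, u) = j*(-1/149) = -j/149)
-216591/f(25, -577) - 87384/V(173) = -216591/((-1/149*25)) - 87384/(-136) = -216591/(-25/149) - 87384*(-1/136) = -216591*(-149/25) + 10923/17 = 32272059/25 + 10923/17 = 548898078/425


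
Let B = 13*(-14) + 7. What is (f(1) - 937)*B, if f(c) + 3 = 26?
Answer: 159950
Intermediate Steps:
B = -175 (B = -182 + 7 = -175)
f(c) = 23 (f(c) = -3 + 26 = 23)
(f(1) - 937)*B = (23 - 937)*(-175) = -914*(-175) = 159950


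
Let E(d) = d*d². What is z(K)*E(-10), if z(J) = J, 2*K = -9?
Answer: 4500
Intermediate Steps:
K = -9/2 (K = (½)*(-9) = -9/2 ≈ -4.5000)
E(d) = d³
z(K)*E(-10) = -9/2*(-10)³ = -9/2*(-1000) = 4500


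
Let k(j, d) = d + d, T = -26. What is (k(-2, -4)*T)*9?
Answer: 1872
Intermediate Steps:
k(j, d) = 2*d
(k(-2, -4)*T)*9 = ((2*(-4))*(-26))*9 = -8*(-26)*9 = 208*9 = 1872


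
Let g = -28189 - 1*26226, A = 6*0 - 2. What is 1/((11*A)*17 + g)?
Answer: -1/54789 ≈ -1.8252e-5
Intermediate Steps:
A = -2 (A = 0 - 2 = -2)
g = -54415 (g = -28189 - 26226 = -54415)
1/((11*A)*17 + g) = 1/((11*(-2))*17 - 54415) = 1/(-22*17 - 54415) = 1/(-374 - 54415) = 1/(-54789) = -1/54789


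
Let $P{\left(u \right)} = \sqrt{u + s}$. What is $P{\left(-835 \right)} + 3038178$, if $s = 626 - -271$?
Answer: $3038178 + \sqrt{62} \approx 3.0382 \cdot 10^{6}$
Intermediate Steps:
$s = 897$ ($s = 626 + 271 = 897$)
$P{\left(u \right)} = \sqrt{897 + u}$ ($P{\left(u \right)} = \sqrt{u + 897} = \sqrt{897 + u}$)
$P{\left(-835 \right)} + 3038178 = \sqrt{897 - 835} + 3038178 = \sqrt{62} + 3038178 = 3038178 + \sqrt{62}$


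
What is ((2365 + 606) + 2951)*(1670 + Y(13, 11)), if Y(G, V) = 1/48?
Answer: 79118907/8 ≈ 9.8899e+6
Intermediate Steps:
Y(G, V) = 1/48
((2365 + 606) + 2951)*(1670 + Y(13, 11)) = ((2365 + 606) + 2951)*(1670 + 1/48) = (2971 + 2951)*(80161/48) = 5922*(80161/48) = 79118907/8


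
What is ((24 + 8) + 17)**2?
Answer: 2401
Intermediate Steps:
((24 + 8) + 17)**2 = (32 + 17)**2 = 49**2 = 2401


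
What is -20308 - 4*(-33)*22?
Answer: -17404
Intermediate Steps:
-20308 - 4*(-33)*22 = -20308 + 132*22 = -20308 + 2904 = -17404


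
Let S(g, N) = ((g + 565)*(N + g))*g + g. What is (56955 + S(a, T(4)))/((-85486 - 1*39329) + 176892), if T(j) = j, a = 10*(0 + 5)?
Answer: 1717505/52077 ≈ 32.980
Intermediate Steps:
a = 50 (a = 10*5 = 50)
S(g, N) = g + g*(565 + g)*(N + g) (S(g, N) = ((565 + g)*(N + g))*g + g = g*(565 + g)*(N + g) + g = g + g*(565 + g)*(N + g))
(56955 + S(a, T(4)))/((-85486 - 1*39329) + 176892) = (56955 + 50*(1 + 50**2 + 565*4 + 565*50 + 4*50))/((-85486 - 1*39329) + 176892) = (56955 + 50*(1 + 2500 + 2260 + 28250 + 200))/((-85486 - 39329) + 176892) = (56955 + 50*33211)/(-124815 + 176892) = (56955 + 1660550)/52077 = 1717505*(1/52077) = 1717505/52077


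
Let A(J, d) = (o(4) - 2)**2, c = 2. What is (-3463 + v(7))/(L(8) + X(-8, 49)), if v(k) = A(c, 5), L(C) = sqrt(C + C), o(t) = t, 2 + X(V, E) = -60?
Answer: 3459/58 ≈ 59.638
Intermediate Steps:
X(V, E) = -62 (X(V, E) = -2 - 60 = -62)
L(C) = sqrt(2)*sqrt(C) (L(C) = sqrt(2*C) = sqrt(2)*sqrt(C))
A(J, d) = 4 (A(J, d) = (4 - 2)**2 = 2**2 = 4)
v(k) = 4
(-3463 + v(7))/(L(8) + X(-8, 49)) = (-3463 + 4)/(sqrt(2)*sqrt(8) - 62) = -3459/(sqrt(2)*(2*sqrt(2)) - 62) = -3459/(4 - 62) = -3459/(-58) = -3459*(-1/58) = 3459/58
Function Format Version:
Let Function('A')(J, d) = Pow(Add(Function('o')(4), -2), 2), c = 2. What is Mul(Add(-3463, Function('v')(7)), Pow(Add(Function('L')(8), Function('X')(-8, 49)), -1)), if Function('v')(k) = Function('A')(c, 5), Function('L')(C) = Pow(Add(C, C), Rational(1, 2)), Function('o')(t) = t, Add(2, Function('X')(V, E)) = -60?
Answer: Rational(3459, 58) ≈ 59.638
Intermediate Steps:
Function('X')(V, E) = -62 (Function('X')(V, E) = Add(-2, -60) = -62)
Function('L')(C) = Mul(Pow(2, Rational(1, 2)), Pow(C, Rational(1, 2))) (Function('L')(C) = Pow(Mul(2, C), Rational(1, 2)) = Mul(Pow(2, Rational(1, 2)), Pow(C, Rational(1, 2))))
Function('A')(J, d) = 4 (Function('A')(J, d) = Pow(Add(4, -2), 2) = Pow(2, 2) = 4)
Function('v')(k) = 4
Mul(Add(-3463, Function('v')(7)), Pow(Add(Function('L')(8), Function('X')(-8, 49)), -1)) = Mul(Add(-3463, 4), Pow(Add(Mul(Pow(2, Rational(1, 2)), Pow(8, Rational(1, 2))), -62), -1)) = Mul(-3459, Pow(Add(Mul(Pow(2, Rational(1, 2)), Mul(2, Pow(2, Rational(1, 2)))), -62), -1)) = Mul(-3459, Pow(Add(4, -62), -1)) = Mul(-3459, Pow(-58, -1)) = Mul(-3459, Rational(-1, 58)) = Rational(3459, 58)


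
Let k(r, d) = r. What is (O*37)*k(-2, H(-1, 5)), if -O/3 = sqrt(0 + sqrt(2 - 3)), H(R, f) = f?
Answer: 222*sqrt(I) ≈ 156.98 + 156.98*I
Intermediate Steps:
O = -3*sqrt(I) (O = -3*sqrt(0 + sqrt(2 - 3)) = -3*sqrt(0 + sqrt(-1)) = -3*sqrt(2)*(1 + I)/2 = -3*sqrt(I) ≈ -2.1213 - 2.1213*I)
(O*37)*k(-2, H(-1, 5)) = (-3*sqrt(I)*37)*(-2) = -111*sqrt(I)*(-2) = 222*sqrt(I)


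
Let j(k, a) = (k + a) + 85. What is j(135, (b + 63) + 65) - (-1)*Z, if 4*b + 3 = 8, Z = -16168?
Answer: -63275/4 ≈ -15819.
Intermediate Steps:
b = 5/4 (b = -¾ + (¼)*8 = -¾ + 2 = 5/4 ≈ 1.2500)
j(k, a) = 85 + a + k (j(k, a) = (a + k) + 85 = 85 + a + k)
j(135, (b + 63) + 65) - (-1)*Z = (85 + ((5/4 + 63) + 65) + 135) - (-1)*(-16168) = (85 + (257/4 + 65) + 135) - 1*16168 = (85 + 517/4 + 135) - 16168 = 1397/4 - 16168 = -63275/4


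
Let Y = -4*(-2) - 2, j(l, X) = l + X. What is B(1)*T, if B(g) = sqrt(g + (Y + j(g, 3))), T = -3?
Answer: -3*sqrt(11) ≈ -9.9499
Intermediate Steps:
j(l, X) = X + l
Y = 6 (Y = 8 - 2 = 6)
B(g) = sqrt(9 + 2*g) (B(g) = sqrt(g + (6 + (3 + g))) = sqrt(g + (9 + g)) = sqrt(9 + 2*g))
B(1)*T = sqrt(9 + 2*1)*(-3) = sqrt(9 + 2)*(-3) = sqrt(11)*(-3) = -3*sqrt(11)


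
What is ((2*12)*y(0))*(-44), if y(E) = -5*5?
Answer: 26400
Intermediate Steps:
y(E) = -25
((2*12)*y(0))*(-44) = ((2*12)*(-25))*(-44) = (24*(-25))*(-44) = -600*(-44) = 26400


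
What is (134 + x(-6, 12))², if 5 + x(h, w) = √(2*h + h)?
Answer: 16623 + 774*I*√2 ≈ 16623.0 + 1094.6*I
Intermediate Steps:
x(h, w) = -5 + √3*√h (x(h, w) = -5 + √(2*h + h) = -5 + √(3*h) = -5 + √3*√h)
(134 + x(-6, 12))² = (134 + (-5 + √3*√(-6)))² = (134 + (-5 + √3*(I*√6)))² = (134 + (-5 + 3*I*√2))² = (129 + 3*I*√2)²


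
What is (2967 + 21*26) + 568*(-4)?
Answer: 1241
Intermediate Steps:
(2967 + 21*26) + 568*(-4) = (2967 + 546) - 2272 = 3513 - 2272 = 1241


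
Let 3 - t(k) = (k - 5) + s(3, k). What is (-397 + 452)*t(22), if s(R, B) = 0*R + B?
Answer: -1980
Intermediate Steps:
s(R, B) = B (s(R, B) = 0 + B = B)
t(k) = 8 - 2*k (t(k) = 3 - ((k - 5) + k) = 3 - ((-5 + k) + k) = 3 - (-5 + 2*k) = 3 + (5 - 2*k) = 8 - 2*k)
(-397 + 452)*t(22) = (-397 + 452)*(8 - 2*22) = 55*(8 - 44) = 55*(-36) = -1980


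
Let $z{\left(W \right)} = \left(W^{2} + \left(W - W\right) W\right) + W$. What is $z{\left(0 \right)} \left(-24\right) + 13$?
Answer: $13$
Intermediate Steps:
$z{\left(W \right)} = W + W^{2}$ ($z{\left(W \right)} = \left(W^{2} + 0 W\right) + W = \left(W^{2} + 0\right) + W = W^{2} + W = W + W^{2}$)
$z{\left(0 \right)} \left(-24\right) + 13 = 0 \left(1 + 0\right) \left(-24\right) + 13 = 0 \cdot 1 \left(-24\right) + 13 = 0 \left(-24\right) + 13 = 0 + 13 = 13$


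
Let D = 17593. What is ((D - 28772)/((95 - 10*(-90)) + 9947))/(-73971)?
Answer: 11179/809390682 ≈ 1.3812e-5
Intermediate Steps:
((D - 28772)/((95 - 10*(-90)) + 9947))/(-73971) = ((17593 - 28772)/((95 - 10*(-90)) + 9947))/(-73971) = -11179/((95 + 900) + 9947)*(-1/73971) = -11179/(995 + 9947)*(-1/73971) = -11179/10942*(-1/73971) = 11179/809390682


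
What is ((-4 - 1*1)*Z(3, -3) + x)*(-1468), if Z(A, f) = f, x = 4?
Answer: -27892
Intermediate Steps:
((-4 - 1*1)*Z(3, -3) + x)*(-1468) = ((-4 - 1*1)*(-3) + 4)*(-1468) = ((-4 - 1)*(-3) + 4)*(-1468) = (-5*(-3) + 4)*(-1468) = (15 + 4)*(-1468) = 19*(-1468) = -27892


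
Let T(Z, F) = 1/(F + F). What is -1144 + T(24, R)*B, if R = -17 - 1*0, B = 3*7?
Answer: -38917/34 ≈ -1144.6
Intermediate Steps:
B = 21
R = -17 (R = -17 + 0 = -17)
T(Z, F) = 1/(2*F)
-1144 + T(24, R)*B = -1144 + ((1/2)/(-17))*21 = -1144 + ((1/2)*(-1/17))*21 = -1144 - 1/34*21 = -1144 - 21/34 = -38917/34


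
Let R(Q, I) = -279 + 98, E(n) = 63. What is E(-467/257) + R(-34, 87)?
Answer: -118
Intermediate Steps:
R(Q, I) = -181
E(-467/257) + R(-34, 87) = 63 - 181 = -118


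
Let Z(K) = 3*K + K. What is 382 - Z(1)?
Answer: 378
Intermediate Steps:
Z(K) = 4*K
382 - Z(1) = 382 - 4 = 378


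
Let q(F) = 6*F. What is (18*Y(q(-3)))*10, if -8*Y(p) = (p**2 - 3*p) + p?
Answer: -8100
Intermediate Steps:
Y(p) = -p**2/8 + p/4 (Y(p) = -((p**2 - 3*p) + p)/8 = -(p**2 - 2*p)/8 = -p**2/8 + p/4)
(18*Y(q(-3)))*10 = (18*((6*(-3))*(2 - 6*(-3))/8))*10 = (18*((1/8)*(-18)*(2 - 1*(-18))))*10 = (18*((1/8)*(-18)*(2 + 18)))*10 = (18*((1/8)*(-18)*20))*10 = (18*(-45))*10 = -810*10 = -8100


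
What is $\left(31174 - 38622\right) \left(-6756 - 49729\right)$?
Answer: $420700280$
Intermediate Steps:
$\left(31174 - 38622\right) \left(-6756 - 49729\right) = \left(-7448\right) \left(-56485\right) = 420700280$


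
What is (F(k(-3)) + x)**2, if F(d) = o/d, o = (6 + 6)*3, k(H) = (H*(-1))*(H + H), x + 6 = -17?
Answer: 625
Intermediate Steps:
x = -23 (x = -6 - 17 = -23)
k(H) = -2*H**2 (k(H) = (-H)*(2*H) = -2*H**2)
o = 36 (o = 12*3 = 36)
F(d) = 36/d
(F(k(-3)) + x)**2 = (36/((-2*(-3)**2)) - 23)**2 = (36/((-2*9)) - 23)**2 = (36/(-18) - 23)**2 = (36*(-1/18) - 23)**2 = (-2 - 23)**2 = (-25)**2 = 625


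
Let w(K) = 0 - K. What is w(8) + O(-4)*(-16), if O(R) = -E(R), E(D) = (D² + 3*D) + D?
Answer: -8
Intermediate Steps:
w(K) = -K
E(D) = D² + 4*D
O(R) = -R*(4 + R)
w(8) + O(-4)*(-16) = -1*8 - 1*(-4)*(4 - 4)*(-16) = -8 - 1*(-4)*0*(-16) = -8 + 0*(-16) = -8 + 0 = -8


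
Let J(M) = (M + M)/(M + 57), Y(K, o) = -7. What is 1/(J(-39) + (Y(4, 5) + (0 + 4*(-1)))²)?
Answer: 3/350 ≈ 0.0085714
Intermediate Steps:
J(M) = 2*M/(57 + M) (J(M) = (2*M)/(57 + M) = 2*M/(57 + M))
1/(J(-39) + (Y(4, 5) + (0 + 4*(-1)))²) = 1/(2*(-39)/(57 - 39) + (-7 + (0 + 4*(-1)))²) = 1/(2*(-39)/18 + (-7 + (0 - 4))²) = 1/(2*(-39)*(1/18) + (-7 - 4)²) = 1/(-13/3 + (-11)²) = 1/(-13/3 + 121) = 1/(350/3) = 3/350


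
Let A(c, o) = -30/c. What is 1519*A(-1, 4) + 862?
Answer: 46432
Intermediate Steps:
1519*A(-1, 4) + 862 = 1519*(-30/(-1)) + 862 = 1519*(-30*(-1)) + 862 = 1519*30 + 862 = 45570 + 862 = 46432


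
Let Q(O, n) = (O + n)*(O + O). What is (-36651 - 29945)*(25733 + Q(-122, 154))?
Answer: -1193733300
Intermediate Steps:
Q(O, n) = 2*O*(O + n) (Q(O, n) = (O + n)*(2*O) = 2*O*(O + n))
(-36651 - 29945)*(25733 + Q(-122, 154)) = (-36651 - 29945)*(25733 + 2*(-122)*(-122 + 154)) = -66596*(25733 + 2*(-122)*32) = -66596*(25733 - 7808) = -66596*17925 = -1193733300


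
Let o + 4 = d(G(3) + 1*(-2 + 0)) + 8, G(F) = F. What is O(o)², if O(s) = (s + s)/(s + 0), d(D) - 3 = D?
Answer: 4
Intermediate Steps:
d(D) = 3 + D
o = 8 (o = -4 + ((3 + (3 + 1*(-2 + 0))) + 8) = -4 + ((3 + (3 + 1*(-2))) + 8) = -4 + ((3 + (3 - 2)) + 8) = -4 + ((3 + 1) + 8) = -4 + (4 + 8) = -4 + 12 = 8)
O(s) = 2 (O(s) = (2*s)/s = 2)
O(o)² = 2² = 4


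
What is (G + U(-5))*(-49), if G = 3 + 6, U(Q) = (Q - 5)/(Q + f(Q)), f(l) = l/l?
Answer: -1127/2 ≈ -563.50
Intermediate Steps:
f(l) = 1
U(Q) = (-5 + Q)/(1 + Q) (U(Q) = (Q - 5)/(Q + 1) = (-5 + Q)/(1 + Q))
G = 9
(G + U(-5))*(-49) = (9 + (-5 - 5)/(1 - 5))*(-49) = (9 - 10/(-4))*(-49) = (9 - ¼*(-10))*(-49) = (9 + 5/2)*(-49) = (23/2)*(-49) = -1127/2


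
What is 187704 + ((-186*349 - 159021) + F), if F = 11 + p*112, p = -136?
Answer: -51452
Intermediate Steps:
F = -15221 (F = 11 - 136*112 = 11 - 15232 = -15221)
187704 + ((-186*349 - 159021) + F) = 187704 + ((-186*349 - 159021) - 15221) = 187704 + ((-64914 - 159021) - 15221) = 187704 + (-223935 - 15221) = 187704 - 239156 = -51452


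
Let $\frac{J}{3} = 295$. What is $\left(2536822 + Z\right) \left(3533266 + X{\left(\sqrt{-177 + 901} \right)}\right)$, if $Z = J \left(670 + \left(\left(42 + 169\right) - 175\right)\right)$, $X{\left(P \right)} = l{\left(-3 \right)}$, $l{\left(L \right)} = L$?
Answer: $11170877365216$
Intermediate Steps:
$J = 885$ ($J = 3 \cdot 295 = 885$)
$X{\left(P \right)} = -3$
$Z = 624810$ ($Z = 885 \left(670 + \left(\left(42 + 169\right) - 175\right)\right) = 885 \left(670 + \left(211 - 175\right)\right) = 885 \left(670 + 36\right) = 885 \cdot 706 = 624810$)
$\left(2536822 + Z\right) \left(3533266 + X{\left(\sqrt{-177 + 901} \right)}\right) = \left(2536822 + 624810\right) \left(3533266 - 3\right) = 3161632 \cdot 3533263 = 11170877365216$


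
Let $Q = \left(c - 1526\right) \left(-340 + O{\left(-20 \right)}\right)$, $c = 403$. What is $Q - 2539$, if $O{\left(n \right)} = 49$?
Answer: $324254$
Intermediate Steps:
$Q = 326793$ ($Q = \left(403 - 1526\right) \left(-340 + 49\right) = \left(-1123\right) \left(-291\right) = 326793$)
$Q - 2539 = 326793 - 2539 = 324254$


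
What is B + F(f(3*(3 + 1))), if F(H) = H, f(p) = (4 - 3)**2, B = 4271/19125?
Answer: 23396/19125 ≈ 1.2233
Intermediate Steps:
B = 4271/19125 (B = 4271*(1/19125) = 4271/19125 ≈ 0.22332)
f(p) = 1 (f(p) = 1**2 = 1)
B + F(f(3*(3 + 1))) = 4271/19125 + 1 = 23396/19125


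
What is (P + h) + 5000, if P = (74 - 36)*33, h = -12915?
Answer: -6661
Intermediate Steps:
P = 1254 (P = 38*33 = 1254)
(P + h) + 5000 = (1254 - 12915) + 5000 = -11661 + 5000 = -6661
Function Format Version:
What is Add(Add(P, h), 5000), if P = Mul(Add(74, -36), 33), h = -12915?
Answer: -6661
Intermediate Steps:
P = 1254 (P = Mul(38, 33) = 1254)
Add(Add(P, h), 5000) = Add(Add(1254, -12915), 5000) = Add(-11661, 5000) = -6661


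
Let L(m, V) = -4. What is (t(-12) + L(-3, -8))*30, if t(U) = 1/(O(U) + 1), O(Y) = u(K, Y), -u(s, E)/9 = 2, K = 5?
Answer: -2070/17 ≈ -121.76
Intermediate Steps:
u(s, E) = -18 (u(s, E) = -9*2 = -18)
O(Y) = -18
t(U) = -1/17 (t(U) = 1/(-18 + 1) = 1/(-17) = -1/17)
(t(-12) + L(-3, -8))*30 = (-1/17 - 4)*30 = -69/17*30 = -2070/17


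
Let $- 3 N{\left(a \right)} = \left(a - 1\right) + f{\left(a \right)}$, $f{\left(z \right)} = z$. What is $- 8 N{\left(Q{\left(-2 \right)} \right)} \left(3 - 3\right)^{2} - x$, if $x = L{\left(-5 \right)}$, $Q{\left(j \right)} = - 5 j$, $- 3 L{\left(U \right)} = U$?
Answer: $- \frac{5}{3} \approx -1.6667$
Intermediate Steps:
$L{\left(U \right)} = - \frac{U}{3}$
$N{\left(a \right)} = \frac{1}{3} - \frac{2 a}{3}$ ($N{\left(a \right)} = - \frac{\left(a - 1\right) + a}{3} = - \frac{\left(-1 + a\right) + a}{3} = - \frac{-1 + 2 a}{3} = \frac{1}{3} - \frac{2 a}{3}$)
$x = \frac{5}{3}$ ($x = \left(- \frac{1}{3}\right) \left(-5\right) = \frac{5}{3} \approx 1.6667$)
$- 8 N{\left(Q{\left(-2 \right)} \right)} \left(3 - 3\right)^{2} - x = - 8 \left(\frac{1}{3} - \frac{2 \left(\left(-5\right) \left(-2\right)\right)}{3}\right) \left(3 - 3\right)^{2} - \frac{5}{3} = - 8 \left(\frac{1}{3} - \frac{20}{3}\right) 0^{2} - \frac{5}{3} = - 8 \left(\frac{1}{3} - \frac{20}{3}\right) 0 - \frac{5}{3} = \left(-8\right) \left(- \frac{19}{3}\right) 0 - \frac{5}{3} = \frac{152}{3} \cdot 0 - \frac{5}{3} = 0 - \frac{5}{3} = - \frac{5}{3}$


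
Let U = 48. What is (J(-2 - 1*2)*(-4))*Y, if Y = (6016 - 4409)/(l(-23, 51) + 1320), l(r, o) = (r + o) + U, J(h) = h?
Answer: 6428/349 ≈ 18.418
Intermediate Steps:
l(r, o) = 48 + o + r (l(r, o) = (r + o) + 48 = (o + r) + 48 = 48 + o + r)
Y = 1607/1396 (Y = (6016 - 4409)/((48 + 51 - 23) + 1320) = 1607/(76 + 1320) = 1607/1396 ≈ 1.1511)
(J(-2 - 1*2)*(-4))*Y = ((-2 - 1*2)*(-4))*(1607/1396) = ((-2 - 2)*(-4))*(1607/1396) = -4*(-4)*(1607/1396) = 16*(1607/1396) = 6428/349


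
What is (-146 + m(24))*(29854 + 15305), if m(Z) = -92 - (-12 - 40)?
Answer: -8399574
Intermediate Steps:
m(Z) = -40 (m(Z) = -92 - 1*(-52) = -92 + 52 = -40)
(-146 + m(24))*(29854 + 15305) = (-146 - 40)*(29854 + 15305) = -186*45159 = -8399574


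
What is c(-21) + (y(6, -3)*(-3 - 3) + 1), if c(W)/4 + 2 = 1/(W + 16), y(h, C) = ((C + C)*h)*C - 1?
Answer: -3249/5 ≈ -649.80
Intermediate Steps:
y(h, C) = -1 + 2*h*C² (y(h, C) = ((2*C)*h)*C - 1 = (2*C*h)*C - 1 = 2*h*C² - 1 = -1 + 2*h*C²)
c(W) = -8 + 4/(16 + W) (c(W) = -8 + 4/(W + 16) = -8 + 4/(16 + W))
c(-21) + (y(6, -3)*(-3 - 3) + 1) = 4*(-31 - 2*(-21))/(16 - 21) + ((-1 + 2*6*(-3)²)*(-3 - 3) + 1) = 4*(-31 + 42)/(-5) + ((-1 + 2*6*9)*(-6) + 1) = 4*(-⅕)*11 + ((-1 + 108)*(-6) + 1) = -44/5 + (107*(-6) + 1) = -44/5 + (-642 + 1) = -44/5 - 641 = -3249/5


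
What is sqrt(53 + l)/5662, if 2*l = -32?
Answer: sqrt(37)/5662 ≈ 0.0010743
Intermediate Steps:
l = -16 (l = (1/2)*(-32) = -16)
sqrt(53 + l)/5662 = sqrt(53 - 16)/5662 = sqrt(37)*(1/5662) = sqrt(37)/5662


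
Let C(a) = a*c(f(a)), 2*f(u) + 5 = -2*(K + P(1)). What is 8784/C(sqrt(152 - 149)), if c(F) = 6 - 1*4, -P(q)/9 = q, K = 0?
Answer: 1464*sqrt(3) ≈ 2535.7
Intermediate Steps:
P(q) = -9*q
f(u) = 13/2 (f(u) = -5/2 + (-2*(0 - 9*1))/2 = -5/2 + (-2*(0 - 9))/2 = -5/2 + (-2*(-9))/2 = -5/2 + (1/2)*18 = -5/2 + 9 = 13/2)
c(F) = 2 (c(F) = 6 - 4 = 2)
C(a) = 2*a (C(a) = a*2 = 2*a)
8784/C(sqrt(152 - 149)) = 8784/((2*sqrt(152 - 149))) = 8784/((2*sqrt(3))) = 8784*(sqrt(3)/6) = 1464*sqrt(3)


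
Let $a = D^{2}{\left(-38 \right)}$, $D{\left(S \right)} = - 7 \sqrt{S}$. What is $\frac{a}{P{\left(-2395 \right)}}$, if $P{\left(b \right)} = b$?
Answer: $\frac{1862}{2395} \approx 0.77745$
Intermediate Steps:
$a = -1862$ ($a = \left(- 7 \sqrt{-38}\right)^{2} = \left(- 7 i \sqrt{38}\right)^{2} = -1862$)
$\frac{a}{P{\left(-2395 \right)}} = - \frac{1862}{-2395} = \left(-1862\right) \left(- \frac{1}{2395}\right) = \frac{1862}{2395}$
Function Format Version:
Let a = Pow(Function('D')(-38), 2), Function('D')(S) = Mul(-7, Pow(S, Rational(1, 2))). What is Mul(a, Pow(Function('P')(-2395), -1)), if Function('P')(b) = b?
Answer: Rational(1862, 2395) ≈ 0.77745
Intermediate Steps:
a = -1862 (a = Pow(Mul(-7, Pow(-38, Rational(1, 2))), 2) = Pow(Mul(-7, Mul(I, Pow(38, Rational(1, 2)))), 2) = Pow(Mul(-7, I, Pow(38, Rational(1, 2))), 2) = -1862)
Mul(a, Pow(Function('P')(-2395), -1)) = Mul(-1862, Pow(-2395, -1)) = Mul(-1862, Rational(-1, 2395)) = Rational(1862, 2395)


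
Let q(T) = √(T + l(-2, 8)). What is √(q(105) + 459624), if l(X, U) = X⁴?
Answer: √459635 ≈ 677.96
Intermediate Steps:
q(T) = √(16 + T) (q(T) = √(T + (-2)⁴) = √(T + 16) = √(16 + T))
√(q(105) + 459624) = √(√(16 + 105) + 459624) = √(√121 + 459624) = √(11 + 459624) = √459635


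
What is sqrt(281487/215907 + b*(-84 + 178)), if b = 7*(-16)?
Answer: I*sqrt(54523412346107)/71969 ≈ 102.6*I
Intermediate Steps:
b = -112
sqrt(281487/215907 + b*(-84 + 178)) = sqrt(281487/215907 - 112*(-84 + 178)) = sqrt(281487*(1/215907) - 112*94) = sqrt(93829/71969 - 10528) = sqrt(-757595803/71969) = I*sqrt(54523412346107)/71969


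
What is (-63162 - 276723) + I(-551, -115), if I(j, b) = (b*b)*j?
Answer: -7626860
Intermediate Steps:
I(j, b) = j*b² (I(j, b) = b²*j = j*b²)
(-63162 - 276723) + I(-551, -115) = (-63162 - 276723) - 551*(-115)² = -339885 - 551*13225 = -339885 - 7286975 = -7626860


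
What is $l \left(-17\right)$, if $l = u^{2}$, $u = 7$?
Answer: $-833$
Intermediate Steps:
$l = 49$ ($l = 7^{2} = 49$)
$l \left(-17\right) = 49 \left(-17\right) = -833$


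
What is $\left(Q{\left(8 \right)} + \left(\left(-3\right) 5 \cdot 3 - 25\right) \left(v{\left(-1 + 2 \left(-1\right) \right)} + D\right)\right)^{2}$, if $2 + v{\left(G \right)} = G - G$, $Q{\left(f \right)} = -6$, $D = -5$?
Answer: $234256$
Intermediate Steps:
$v{\left(G \right)} = -2$ ($v{\left(G \right)} = -2 + \left(G - G\right) = -2 + 0 = -2$)
$\left(Q{\left(8 \right)} + \left(\left(-3\right) 5 \cdot 3 - 25\right) \left(v{\left(-1 + 2 \left(-1\right) \right)} + D\right)\right)^{2} = \left(-6 + \left(\left(-3\right) 5 \cdot 3 - 25\right) \left(-2 - 5\right)\right)^{2} = \left(-6 + \left(\left(-15\right) 3 - 25\right) \left(-7\right)\right)^{2} = \left(-6 + \left(-45 - 25\right) \left(-7\right)\right)^{2} = \left(-6 - -490\right)^{2} = \left(-6 + 490\right)^{2} = 484^{2} = 234256$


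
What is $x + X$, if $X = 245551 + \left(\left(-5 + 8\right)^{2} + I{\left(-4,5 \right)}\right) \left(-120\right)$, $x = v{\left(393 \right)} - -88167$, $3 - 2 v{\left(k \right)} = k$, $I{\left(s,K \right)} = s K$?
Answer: $334843$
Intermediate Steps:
$I{\left(s,K \right)} = K s$
$v{\left(k \right)} = \frac{3}{2} - \frac{k}{2}$
$x = 87972$ ($x = \left(\frac{3}{2} - \frac{393}{2}\right) - -88167 = \left(\frac{3}{2} - \frac{393}{2}\right) + 88167 = -195 + 88167 = 87972$)
$X = 246871$ ($X = 245551 + \left(\left(-5 + 8\right)^{2} + 5 \left(-4\right)\right) \left(-120\right) = 245551 + \left(3^{2} - 20\right) \left(-120\right) = 245551 + \left(9 - 20\right) \left(-120\right) = 245551 - -1320 = 245551 + 1320 = 246871$)
$x + X = 87972 + 246871 = 334843$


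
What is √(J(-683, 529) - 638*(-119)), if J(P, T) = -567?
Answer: √75355 ≈ 274.51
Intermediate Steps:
√(J(-683, 529) - 638*(-119)) = √(-567 - 638*(-119)) = √(-567 + 75922) = √75355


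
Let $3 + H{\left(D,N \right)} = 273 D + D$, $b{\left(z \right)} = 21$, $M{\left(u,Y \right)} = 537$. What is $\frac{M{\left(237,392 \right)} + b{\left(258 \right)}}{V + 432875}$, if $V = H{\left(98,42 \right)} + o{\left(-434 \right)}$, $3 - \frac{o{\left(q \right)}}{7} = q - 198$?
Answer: $\frac{186}{154723} \approx 0.0012021$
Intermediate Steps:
$H{\left(D,N \right)} = -3 + 274 D$ ($H{\left(D,N \right)} = -3 + \left(273 D + D\right) = -3 + 274 D$)
$o{\left(q \right)} = 1407 - 7 q$ ($o{\left(q \right)} = 21 - 7 \left(q - 198\right) = 21 - 7 \left(-198 + q\right) = 21 - \left(-1386 + 7 q\right) = 1407 - 7 q$)
$V = 31294$ ($V = \left(-3 + 274 \cdot 98\right) + \left(1407 - -3038\right) = \left(-3 + 26852\right) + \left(1407 + 3038\right) = 26849 + 4445 = 31294$)
$\frac{M{\left(237,392 \right)} + b{\left(258 \right)}}{V + 432875} = \frac{537 + 21}{31294 + 432875} = \frac{558}{464169} = 558 \cdot \frac{1}{464169} = \frac{186}{154723}$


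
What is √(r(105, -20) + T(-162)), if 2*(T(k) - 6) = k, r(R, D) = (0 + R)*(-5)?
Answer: 10*I*√6 ≈ 24.495*I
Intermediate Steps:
r(R, D) = -5*R (r(R, D) = R*(-5) = -5*R)
T(k) = 6 + k/2
√(r(105, -20) + T(-162)) = √(-5*105 + (6 + (½)*(-162))) = √(-525 + (6 - 81)) = √(-525 - 75) = √(-600) = 10*I*√6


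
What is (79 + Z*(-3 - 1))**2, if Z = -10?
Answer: 14161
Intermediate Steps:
(79 + Z*(-3 - 1))**2 = (79 - 10*(-3 - 1))**2 = (79 - 10*(-4))**2 = (79 + 40)**2 = 119**2 = 14161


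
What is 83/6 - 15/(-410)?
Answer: 1706/123 ≈ 13.870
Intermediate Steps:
83/6 - 15/(-410) = 83*(1/6) - 15*(-1/410) = 83/6 + 3/82 = 1706/123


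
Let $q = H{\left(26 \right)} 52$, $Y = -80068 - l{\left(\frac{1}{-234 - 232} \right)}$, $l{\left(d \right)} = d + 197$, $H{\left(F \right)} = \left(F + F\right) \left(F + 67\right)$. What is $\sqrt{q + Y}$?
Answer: $\frac{\sqrt{37178627758}}{466} \approx 413.77$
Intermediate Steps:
$H{\left(F \right)} = 2 F \left(67 + F\right)$
$l{\left(d \right)} = 197 + d$
$Y = - \frac{37403489}{466}$ ($Y = -80068 - \left(197 + \frac{1}{-234 - 232}\right) = -80068 - \left(197 + \frac{1}{-466}\right) = -80068 - \left(197 - \frac{1}{466}\right) = -80068 - \frac{91801}{466} = - \frac{37403489}{466} \approx -80265.0$)
$q = 251472$ ($q = 2 \cdot 26 \left(67 + 26\right) 52 = 2 \cdot 26 \cdot 93 \cdot 52 = 4836 \cdot 52 = 251472$)
$\sqrt{q + Y} = \sqrt{251472 - \frac{37403489}{466}} = \sqrt{\frac{79782463}{466}} = \frac{\sqrt{37178627758}}{466}$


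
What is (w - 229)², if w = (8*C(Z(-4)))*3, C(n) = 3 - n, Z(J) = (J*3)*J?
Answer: 1713481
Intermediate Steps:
Z(J) = 3*J² (Z(J) = (3*J)*J = 3*J²)
w = -1080 (w = (8*(3 - 3*(-4)²))*3 = (8*(3 - 3*16))*3 = (8*(3 - 1*48))*3 = (8*(3 - 48))*3 = (8*(-45))*3 = -360*3 = -1080)
(w - 229)² = (-1080 - 229)² = (-1309)² = 1713481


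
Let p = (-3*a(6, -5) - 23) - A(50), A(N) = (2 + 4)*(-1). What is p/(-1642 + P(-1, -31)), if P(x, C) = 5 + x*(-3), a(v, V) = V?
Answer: 1/817 ≈ 0.0012240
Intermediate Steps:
P(x, C) = 5 - 3*x
A(N) = -6 (A(N) = 6*(-1) = -6)
p = -2 (p = (-3*(-5) - 23) - 1*(-6) = (15 - 23) + 6 = -8 + 6 = -2)
p/(-1642 + P(-1, -31)) = -2/(-1642 + (5 - 3*(-1))) = -2/(-1642 + (5 + 3)) = -2/(-1642 + 8) = -2/(-1634) = -2*(-1/1634) = 1/817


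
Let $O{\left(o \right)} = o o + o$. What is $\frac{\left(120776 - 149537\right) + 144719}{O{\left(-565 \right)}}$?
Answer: $\frac{57979}{159330} \approx 0.36389$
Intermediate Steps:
$O{\left(o \right)} = o + o^{2}$ ($O{\left(o \right)} = o^{2} + o = o + o^{2}$)
$\frac{\left(120776 - 149537\right) + 144719}{O{\left(-565 \right)}} = \frac{\left(120776 - 149537\right) + 144719}{\left(-565\right) \left(1 - 565\right)} = \frac{-28761 + 144719}{\left(-565\right) \left(-564\right)} = \frac{115958}{318660} = 115958 \cdot \frac{1}{318660} = \frac{57979}{159330}$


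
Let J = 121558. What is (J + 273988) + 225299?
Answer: 620845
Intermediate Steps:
(J + 273988) + 225299 = (121558 + 273988) + 225299 = 395546 + 225299 = 620845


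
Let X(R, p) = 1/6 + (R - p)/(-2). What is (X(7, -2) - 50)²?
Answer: 26569/9 ≈ 2952.1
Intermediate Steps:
X(R, p) = ⅙ + p/2 - R/2 (X(R, p) = 1*(⅙) + (R - p)*(-½) = ⅙ + (p/2 - R/2) = ⅙ + p/2 - R/2)
(X(7, -2) - 50)² = ((⅙ + (½)*(-2) - ½*7) - 50)² = ((⅙ - 1 - 7/2) - 50)² = (-13/3 - 50)² = (-163/3)² = 26569/9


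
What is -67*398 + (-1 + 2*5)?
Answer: -26657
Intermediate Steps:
-67*398 + (-1 + 2*5) = -26666 + (-1 + 10) = -26666 + 9 = -26657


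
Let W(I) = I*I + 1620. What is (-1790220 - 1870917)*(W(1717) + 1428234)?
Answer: -16028249101191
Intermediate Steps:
W(I) = 1620 + I**2 (W(I) = I**2 + 1620 = 1620 + I**2)
(-1790220 - 1870917)*(W(1717) + 1428234) = (-1790220 - 1870917)*((1620 + 1717**2) + 1428234) = -3661137*((1620 + 2948089) + 1428234) = -3661137*(2949709 + 1428234) = -3661137*4377943 = -16028249101191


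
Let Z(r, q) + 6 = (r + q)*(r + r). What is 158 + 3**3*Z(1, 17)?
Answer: 968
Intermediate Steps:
Z(r, q) = -6 + 2*r*(q + r) (Z(r, q) = -6 + (r + q)*(r + r) = -6 + (q + r)*(2*r) = -6 + 2*r*(q + r))
158 + 3**3*Z(1, 17) = 158 + 3**3*(-6 + 2*1**2 + 2*17*1) = 158 + 27*(-6 + 2*1 + 34) = 158 + 27*(-6 + 2 + 34) = 158 + 27*30 = 158 + 810 = 968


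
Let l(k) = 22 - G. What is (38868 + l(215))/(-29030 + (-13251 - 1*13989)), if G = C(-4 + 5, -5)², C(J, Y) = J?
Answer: -38889/56270 ≈ -0.69111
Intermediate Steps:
G = 1 (G = (-4 + 5)² = 1² = 1)
l(k) = 21 (l(k) = 22 - 1*1 = 22 - 1 = 21)
(38868 + l(215))/(-29030 + (-13251 - 1*13989)) = (38868 + 21)/(-29030 + (-13251 - 1*13989)) = 38889/(-29030 + (-13251 - 13989)) = 38889/(-29030 - 27240) = 38889/(-56270) = 38889*(-1/56270) = -38889/56270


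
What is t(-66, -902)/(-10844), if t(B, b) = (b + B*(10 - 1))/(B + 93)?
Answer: 374/73197 ≈ 0.0051095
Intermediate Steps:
t(B, b) = (b + 9*B)/(93 + B) (t(B, b) = (b + B*9)/(93 + B) = (b + 9*B)/(93 + B))
t(-66, -902)/(-10844) = ((-902 + 9*(-66))/(93 - 66))/(-10844) = ((-902 - 594)/27)*(-1/10844) = ((1/27)*(-1496))*(-1/10844) = -1496/27*(-1/10844) = 374/73197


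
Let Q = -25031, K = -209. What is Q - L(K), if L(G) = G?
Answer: -24822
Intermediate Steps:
Q - L(K) = -25031 - 1*(-209) = -25031 + 209 = -24822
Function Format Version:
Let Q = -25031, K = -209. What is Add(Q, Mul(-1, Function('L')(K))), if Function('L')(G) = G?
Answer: -24822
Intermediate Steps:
Add(Q, Mul(-1, Function('L')(K))) = Add(-25031, Mul(-1, -209)) = Add(-25031, 209) = -24822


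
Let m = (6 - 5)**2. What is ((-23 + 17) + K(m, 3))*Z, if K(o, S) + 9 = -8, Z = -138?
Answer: 3174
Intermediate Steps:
m = 1 (m = 1**2 = 1)
K(o, S) = -17 (K(o, S) = -9 - 8 = -17)
((-23 + 17) + K(m, 3))*Z = ((-23 + 17) - 17)*(-138) = (-6 - 17)*(-138) = -23*(-138) = 3174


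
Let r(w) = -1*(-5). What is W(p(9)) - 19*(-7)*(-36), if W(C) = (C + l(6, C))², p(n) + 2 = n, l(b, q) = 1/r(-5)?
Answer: -118404/25 ≈ -4736.2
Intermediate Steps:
r(w) = 5
l(b, q) = ⅕ (l(b, q) = 1/5 = ⅕)
p(n) = -2 + n
W(C) = (⅕ + C)² (W(C) = (C + ⅕)² = (⅕ + C)²)
W(p(9)) - 19*(-7)*(-36) = (1 + 5*(-2 + 9))²/25 - 19*(-7)*(-36) = (1 + 5*7)²/25 + 133*(-36) = (1 + 35)²/25 - 4788 = (1/25)*36² - 4788 = (1/25)*1296 - 4788 = 1296/25 - 4788 = -118404/25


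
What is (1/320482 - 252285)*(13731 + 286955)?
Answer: -12155652716219567/160241 ≈ -7.5859e+10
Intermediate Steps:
(1/320482 - 252285)*(13731 + 286955) = (1/320482 - 252285)*300686 = -80852801369/320482*300686 = -12155652716219567/160241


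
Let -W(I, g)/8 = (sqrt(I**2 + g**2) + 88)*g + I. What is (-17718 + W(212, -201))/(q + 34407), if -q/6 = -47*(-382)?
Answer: -122090/73317 - 6968*sqrt(505)/24439 ≈ -8.0725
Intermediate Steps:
q = -107724 (q = -(-282)*(-382) = -6*17954 = -107724)
W(I, g) = -8*I - 8*g*(88 + sqrt(I**2 + g**2)) (W(I, g) = -8*((sqrt(I**2 + g**2) + 88)*g + I) = -8*((88 + sqrt(I**2 + g**2))*g + I) = -8*(g*(88 + sqrt(I**2 + g**2)) + I) = -8*(I + g*(88 + sqrt(I**2 + g**2))) = -8*I - 8*g*(88 + sqrt(I**2 + g**2)))
(-17718 + W(212, -201))/(q + 34407) = (-17718 + (-704*(-201) - 8*212 - 8*(-201)*sqrt(212**2 + (-201)**2)))/(-107724 + 34407) = (-17718 + (141504 - 1696 - 8*(-201)*sqrt(44944 + 40401)))/(-73317) = (-17718 + (141504 - 1696 - 8*(-201)*sqrt(85345)))*(-1/73317) = (-17718 + (141504 - 1696 - 8*(-201)*13*sqrt(505)))*(-1/73317) = (-17718 + (141504 - 1696 + 20904*sqrt(505)))*(-1/73317) = (-17718 + (139808 + 20904*sqrt(505)))*(-1/73317) = (122090 + 20904*sqrt(505))*(-1/73317) = -122090/73317 - 6968*sqrt(505)/24439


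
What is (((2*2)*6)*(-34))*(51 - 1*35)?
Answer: -13056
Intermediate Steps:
(((2*2)*6)*(-34))*(51 - 1*35) = ((4*6)*(-34))*(51 - 35) = (24*(-34))*16 = -816*16 = -13056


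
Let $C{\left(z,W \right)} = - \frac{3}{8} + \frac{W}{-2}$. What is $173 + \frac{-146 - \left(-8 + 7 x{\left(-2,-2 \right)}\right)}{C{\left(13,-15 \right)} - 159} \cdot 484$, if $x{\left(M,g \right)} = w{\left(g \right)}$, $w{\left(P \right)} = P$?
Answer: $\frac{690323}{1215} \approx 568.17$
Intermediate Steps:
$C{\left(z,W \right)} = - \frac{3}{8} - \frac{W}{2}$ ($C{\left(z,W \right)} = \left(-3\right) \frac{1}{8} + W \left(- \frac{1}{2}\right) = - \frac{3}{8} - \frac{W}{2}$)
$x{\left(M,g \right)} = g$
$173 + \frac{-146 - \left(-8 + 7 x{\left(-2,-2 \right)}\right)}{C{\left(13,-15 \right)} - 159} \cdot 484 = 173 + \frac{-146 + \left(8 - -14\right)}{\left(- \frac{3}{8} - - \frac{15}{2}\right) - 159} \cdot 484 = 173 + \frac{-146 + \left(8 + 14\right)}{\left(- \frac{3}{8} + \frac{15}{2}\right) - 159} \cdot 484 = 173 + \frac{-146 + 22}{\frac{57}{8} - 159} \cdot 484 = 173 + - \frac{124}{- \frac{1215}{8}} \cdot 484 = 173 + \left(-124\right) \left(- \frac{8}{1215}\right) 484 = 173 + \frac{992}{1215} \cdot 484 = 173 + \frac{480128}{1215} = \frac{690323}{1215}$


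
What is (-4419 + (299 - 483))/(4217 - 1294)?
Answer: -4603/2923 ≈ -1.5748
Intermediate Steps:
(-4419 + (299 - 483))/(4217 - 1294) = (-4419 - 184)/2923 = -4603*1/2923 = -4603/2923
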